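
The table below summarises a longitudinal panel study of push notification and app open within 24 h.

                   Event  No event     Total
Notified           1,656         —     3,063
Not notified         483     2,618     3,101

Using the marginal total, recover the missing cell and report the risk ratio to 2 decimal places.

The missing cell is in the exposed row: 3063 − 1656 = 1407.
So a = 1656, b = 1407, c = 483, d = 2618.
RR = [a/(a+b)] / [c/(c+d)] = (1656/3063) / (483/3101) = 0.54065/0.15576 = 3.47111

3.47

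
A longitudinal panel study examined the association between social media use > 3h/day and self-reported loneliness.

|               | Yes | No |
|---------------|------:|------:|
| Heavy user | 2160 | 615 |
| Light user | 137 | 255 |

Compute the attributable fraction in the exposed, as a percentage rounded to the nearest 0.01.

Cells: a = 2160, b = 615, c = 137, d = 255.
Risk in exposed = 2160/2775 = 0.77838; risk in unexposed = 137/392 = 0.34949.
RR = 0.77838/0.34949 = 2.22718
AR% = (RR − 1)/RR × 100 = (2.22718 − 1)/2.22718 × 100 = 55.1003%

55.10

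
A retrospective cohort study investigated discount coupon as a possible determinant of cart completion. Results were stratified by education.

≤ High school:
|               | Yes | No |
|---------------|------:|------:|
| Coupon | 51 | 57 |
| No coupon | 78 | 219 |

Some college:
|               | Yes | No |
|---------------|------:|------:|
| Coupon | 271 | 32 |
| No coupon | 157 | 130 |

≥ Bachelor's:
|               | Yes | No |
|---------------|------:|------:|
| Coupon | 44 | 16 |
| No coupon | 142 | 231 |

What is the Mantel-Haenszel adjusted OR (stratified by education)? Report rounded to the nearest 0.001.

OR_MH = Σ(aᵢdᵢ/nᵢ) / Σ(bᵢcᵢ/nᵢ), where nᵢ is the stratum total.
Stratum 1 (≤ High school): n = 405; a·d/n = 51·219/405 = 27.5778; b·c/n = 57·78/405 = 10.9778
Stratum 2 (Some college): n = 590; a·d/n = 271·130/590 = 59.7119; b·c/n = 32·157/590 = 8.5153
Stratum 3 (≥ Bachelor's): n = 433; a·d/n = 44·231/433 = 23.4734; b·c/n = 16·142/433 = 5.2471
OR_MH = (27.5778 + 59.7119 + 23.4734) / (10.9778 + 8.5153 + 5.2471) = 110.7631 / 24.7401 = 4.47706

4.477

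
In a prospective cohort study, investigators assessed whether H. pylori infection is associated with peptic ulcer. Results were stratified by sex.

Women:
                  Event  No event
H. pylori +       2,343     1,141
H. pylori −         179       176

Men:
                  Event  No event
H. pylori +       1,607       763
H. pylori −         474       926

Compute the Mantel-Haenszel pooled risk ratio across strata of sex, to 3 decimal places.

1.767

RR_MH = Σ(aᵢ·n₀ᵢ/nᵢ) / Σ(cᵢ·n₁ᵢ/nᵢ), with n₁ᵢ = aᵢ+bᵢ (exposed), n₀ᵢ = cᵢ+dᵢ (unexposed), nᵢ = n₁ᵢ+n₀ᵢ.
Stratum 1 (Women): n₁ = 3484, n₀ = 355, n = 3839; a·n₀/n = 2343·355/3839 = 216.6619; c·n₁/n = 179·3484/3839 = 162.4475
Stratum 2 (Men): n₁ = 2370, n₀ = 1400, n = 3770; a·n₀/n = 1607·1400/3770 = 596.7639; c·n₁/n = 474·2370/3770 = 297.9788
RR_MH = (216.6619 + 596.7639) / (162.4475 + 297.9788) = 813.4258 / 460.4263 = 1.76668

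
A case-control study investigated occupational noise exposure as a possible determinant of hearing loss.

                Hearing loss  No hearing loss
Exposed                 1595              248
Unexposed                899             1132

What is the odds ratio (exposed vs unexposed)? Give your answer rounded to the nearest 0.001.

Cells: a = 1595, b = 248, c = 899, d = 1132.
OR = (a·d)/(b·c) = (1595 × 1132) / (248 × 899) = 1805540 / 222952 = 8.09834
The odds of hearing loss are about 8.10 times as high in the exposed group.

8.098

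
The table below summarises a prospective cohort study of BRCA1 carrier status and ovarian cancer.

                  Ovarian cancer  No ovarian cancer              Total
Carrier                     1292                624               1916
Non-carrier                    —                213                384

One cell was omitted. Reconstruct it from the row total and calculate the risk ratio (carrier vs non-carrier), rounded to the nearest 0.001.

1.514

The missing cell is in the unexposed row: 384 − 213 = 171.
So a = 1292, b = 624, c = 171, d = 213.
RR = [a/(a+b)] / [c/(c+d)] = (1292/1916) / (171/384) = 0.67432/0.44531 = 1.51427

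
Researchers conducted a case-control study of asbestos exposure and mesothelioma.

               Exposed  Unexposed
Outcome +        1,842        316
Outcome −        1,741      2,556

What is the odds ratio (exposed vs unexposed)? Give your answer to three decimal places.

Reading the table with exposure as columns: a = 1842 (Exposed, case), b = 1741 (Exposed, non-case), c = 316 (Unexposed, case), d = 2556.
OR = (a·d)/(b·c) = (1842 × 2556) / (1741 × 316) = 4708152 / 550156 = 8.55785
The odds of mesothelioma are about 8.56 times as high in the exposed group.

8.558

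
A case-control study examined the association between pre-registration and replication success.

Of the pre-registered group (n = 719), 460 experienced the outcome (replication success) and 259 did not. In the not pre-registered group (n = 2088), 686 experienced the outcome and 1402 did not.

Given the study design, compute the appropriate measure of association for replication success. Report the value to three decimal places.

From the description: a = 460, b = 259, c = 686, d = 1402.
This is a case-control study: participants were sampled on outcome status, so risks in the source population cannot be estimated directly — relative risk is not valid here. The odds ratio is the appropriate measure.
OR = (a·d)/(b·c) = (460 × 1402) / (259 × 686) = 644920 / 177674 = 3.62979

3.630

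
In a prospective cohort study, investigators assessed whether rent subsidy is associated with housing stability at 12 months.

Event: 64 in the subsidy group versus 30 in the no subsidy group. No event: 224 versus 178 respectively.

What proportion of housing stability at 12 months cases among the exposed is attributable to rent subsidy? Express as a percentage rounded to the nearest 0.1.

From the description: a = 64, b = 224, c = 30, d = 178.
Risk in exposed = 64/288 = 0.22222; risk in unexposed = 30/208 = 0.14423.
RR = 0.22222/0.14423 = 1.54074
AR% = (RR − 1)/RR × 100 = (1.54074 − 1)/1.54074 × 100 = 35.0962%

35.1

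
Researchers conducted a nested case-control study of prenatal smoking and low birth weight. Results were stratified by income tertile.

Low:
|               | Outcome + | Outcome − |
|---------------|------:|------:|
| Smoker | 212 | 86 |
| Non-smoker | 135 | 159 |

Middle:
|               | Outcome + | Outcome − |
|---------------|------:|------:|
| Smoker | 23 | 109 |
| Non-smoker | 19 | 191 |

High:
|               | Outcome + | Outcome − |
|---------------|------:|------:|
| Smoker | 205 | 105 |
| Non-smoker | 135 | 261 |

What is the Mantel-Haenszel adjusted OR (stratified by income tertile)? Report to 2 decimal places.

OR_MH = Σ(aᵢdᵢ/nᵢ) / Σ(bᵢcᵢ/nᵢ), where nᵢ is the stratum total.
Stratum 1 (Low): n = 592; a·d/n = 212·159/592 = 56.9392; b·c/n = 86·135/592 = 19.6115
Stratum 2 (Middle): n = 342; a·d/n = 23·191/342 = 12.8450; b·c/n = 109·19/342 = 6.0556
Stratum 3 (High): n = 706; a·d/n = 205·261/706 = 75.7861; b·c/n = 105·135/706 = 20.0779
OR_MH = (56.9392 + 12.8450 + 75.7861) / (19.6115 + 6.0556 + 20.0779) = 145.5703 / 45.7449 = 3.18222

3.18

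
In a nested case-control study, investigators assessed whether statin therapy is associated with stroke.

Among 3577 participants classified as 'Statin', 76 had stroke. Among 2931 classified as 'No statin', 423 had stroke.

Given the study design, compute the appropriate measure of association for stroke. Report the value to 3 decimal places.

From the description: a = 76, b = 3501, c = 423, d = 2508.
This is a nested case-control study: participants were sampled on outcome status, so risks in the source population cannot be estimated directly — relative risk is not valid here. The odds ratio is the appropriate measure.
OR = (a·d)/(b·c) = (76 × 2508) / (3501 × 423) = 190608 / 1480923 = 0.12871

0.129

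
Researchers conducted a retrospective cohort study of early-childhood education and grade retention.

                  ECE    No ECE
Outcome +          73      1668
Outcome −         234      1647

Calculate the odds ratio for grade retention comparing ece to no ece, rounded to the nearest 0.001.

Reading the table with exposure as columns: a = 73 (ECE, case), b = 234 (ECE, non-case), c = 1668 (No ECE, case), d = 1647.
OR = (a·d)/(b·c) = (73 × 1647) / (234 × 1668) = 120231 / 390312 = 0.30804
Exposure is associated with lower odds of grade retention (OR = 0.31 < 1).

0.308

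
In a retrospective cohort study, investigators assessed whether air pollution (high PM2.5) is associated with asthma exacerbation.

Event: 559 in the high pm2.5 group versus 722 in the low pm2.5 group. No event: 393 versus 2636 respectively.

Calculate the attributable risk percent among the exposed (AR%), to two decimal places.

63.38

From the description: a = 559, b = 393, c = 722, d = 2636.
Risk in exposed = 559/952 = 0.58718; risk in unexposed = 722/3358 = 0.21501.
RR = 0.58718/0.21501 = 2.73098
AR% = (RR − 1)/RR × 100 = (2.73098 − 1)/2.73098 × 100 = 63.3831%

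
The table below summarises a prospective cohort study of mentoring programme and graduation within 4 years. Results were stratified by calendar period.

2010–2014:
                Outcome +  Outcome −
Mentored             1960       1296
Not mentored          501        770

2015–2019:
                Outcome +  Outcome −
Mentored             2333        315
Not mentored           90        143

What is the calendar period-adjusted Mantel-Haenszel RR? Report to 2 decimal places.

1.67

RR_MH = Σ(aᵢ·n₀ᵢ/nᵢ) / Σ(cᵢ·n₁ᵢ/nᵢ), with n₁ᵢ = aᵢ+bᵢ (exposed), n₀ᵢ = cᵢ+dᵢ (unexposed), nᵢ = n₁ᵢ+n₀ᵢ.
Stratum 1 (2010–2014): n₁ = 3256, n₀ = 1271, n = 4527; a·n₀/n = 1960·1271/4527 = 550.2894; c·n₁/n = 501·3256/4527 = 360.3393
Stratum 2 (2015–2019): n₁ = 2648, n₀ = 233, n = 2881; a·n₀/n = 2333·233/2881 = 188.6807; c·n₁/n = 90·2648/2881 = 82.7213
RR_MH = (550.2894 + 188.6807) / (360.3393 + 82.7213) = 738.9700 / 443.0606 = 1.66788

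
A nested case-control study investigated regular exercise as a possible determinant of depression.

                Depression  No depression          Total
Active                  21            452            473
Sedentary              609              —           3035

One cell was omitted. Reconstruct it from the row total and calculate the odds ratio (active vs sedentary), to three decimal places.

0.185

The missing cell is in the unexposed row: 3035 − 609 = 2426.
So a = 21, b = 452, c = 609, d = 2426.
OR = (a·d)/(b·c) = (21 × 2426) / (452 × 609) = 50946 / 275268 = 0.18508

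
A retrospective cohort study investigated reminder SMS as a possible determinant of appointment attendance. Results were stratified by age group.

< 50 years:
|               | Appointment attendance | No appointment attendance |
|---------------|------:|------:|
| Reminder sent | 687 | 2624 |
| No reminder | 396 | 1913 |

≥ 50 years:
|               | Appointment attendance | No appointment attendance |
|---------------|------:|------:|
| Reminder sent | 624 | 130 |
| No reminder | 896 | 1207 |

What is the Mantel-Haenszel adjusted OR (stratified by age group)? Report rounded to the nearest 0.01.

2.20

OR_MH = Σ(aᵢdᵢ/nᵢ) / Σ(bᵢcᵢ/nᵢ), where nᵢ is the stratum total.
Stratum 1 (< 50 years): n = 5620; a·d/n = 687·1913/5620 = 233.8489; b·c/n = 2624·396/5620 = 184.8940
Stratum 2 (≥ 50 years): n = 2857; a·d/n = 624·1207/2857 = 263.6220; b·c/n = 130·896/2857 = 40.7700
OR_MH = (233.8489 + 263.6220) / (184.8940 + 40.7700) = 497.4709 / 225.6640 = 2.20448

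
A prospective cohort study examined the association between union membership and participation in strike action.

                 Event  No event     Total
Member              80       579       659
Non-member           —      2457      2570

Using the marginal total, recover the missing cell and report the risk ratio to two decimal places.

The missing cell is in the unexposed row: 2570 − 2457 = 113.
So a = 80, b = 579, c = 113, d = 2457.
RR = [a/(a+b)] / [c/(c+d)] = (80/659) / (113/2570) = 0.12140/0.04397 = 2.76095

2.76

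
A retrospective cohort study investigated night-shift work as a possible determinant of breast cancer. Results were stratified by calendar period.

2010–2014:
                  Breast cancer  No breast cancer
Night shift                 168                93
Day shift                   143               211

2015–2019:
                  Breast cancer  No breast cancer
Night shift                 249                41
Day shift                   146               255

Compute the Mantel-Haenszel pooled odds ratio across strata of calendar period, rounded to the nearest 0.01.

OR_MH = Σ(aᵢdᵢ/nᵢ) / Σ(bᵢcᵢ/nᵢ), where nᵢ is the stratum total.
Stratum 1 (2010–2014): n = 615; a·d/n = 168·211/615 = 57.6390; b·c/n = 93·143/615 = 21.6244
Stratum 2 (2015–2019): n = 691; a·d/n = 249·255/691 = 91.8886; b·c/n = 41·146/691 = 8.6628
OR_MH = (57.6390 + 91.8886) / (21.6244 + 8.6628) = 149.5276 / 30.2872 = 4.93699

4.94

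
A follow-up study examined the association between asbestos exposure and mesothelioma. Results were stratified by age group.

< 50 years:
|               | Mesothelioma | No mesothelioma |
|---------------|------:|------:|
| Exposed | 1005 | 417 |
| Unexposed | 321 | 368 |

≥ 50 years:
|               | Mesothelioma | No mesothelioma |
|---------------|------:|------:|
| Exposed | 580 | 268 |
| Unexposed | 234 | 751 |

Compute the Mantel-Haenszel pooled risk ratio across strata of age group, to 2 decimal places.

RR_MH = Σ(aᵢ·n₀ᵢ/nᵢ) / Σ(cᵢ·n₁ᵢ/nᵢ), with n₁ᵢ = aᵢ+bᵢ (exposed), n₀ᵢ = cᵢ+dᵢ (unexposed), nᵢ = n₁ᵢ+n₀ᵢ.
Stratum 1 (< 50 years): n₁ = 1422, n₀ = 689, n = 2111; a·n₀/n = 1005·689/2111 = 328.0175; c·n₁/n = 321·1422/2111 = 216.2302
Stratum 2 (≥ 50 years): n₁ = 848, n₀ = 985, n = 1833; a·n₀/n = 580·985/1833 = 311.6748; c·n₁/n = 234·848/1833 = 108.2553
RR_MH = (328.0175 + 311.6748) / (216.2302 + 108.2553) = 639.6924 / 324.4855 = 1.97140

1.97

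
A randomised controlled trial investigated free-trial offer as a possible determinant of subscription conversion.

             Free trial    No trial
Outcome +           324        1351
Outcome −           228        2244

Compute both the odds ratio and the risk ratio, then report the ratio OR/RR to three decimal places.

1.511

Reading the table with exposure as columns: a = 324 (Free trial, case), b = 228 (Free trial, non-case), c = 1351 (No trial, case), d = 2244.
OR = (324·2244)/(228·1351) = 727056/308028 = 2.36036
Risk in exposed = 324/552 = 0.58696; risk in unexposed = 1351/3595 = 0.37580; RR = 1.56189
OR/RR = 2.36036 / 1.56189 = 1.51122
The outcome is not rare, so the OR lies further from 1 than the RR.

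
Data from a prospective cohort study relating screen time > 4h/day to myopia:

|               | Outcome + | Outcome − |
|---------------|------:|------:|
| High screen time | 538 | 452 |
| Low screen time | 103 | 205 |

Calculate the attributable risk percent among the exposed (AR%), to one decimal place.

38.5

Cells: a = 538, b = 452, c = 103, d = 205.
Risk in exposed = 538/990 = 0.54343; risk in unexposed = 103/308 = 0.33442.
RR = 0.54343/0.33442 = 1.62503
AR% = (RR − 1)/RR × 100 = (1.62503 − 1)/1.62503 × 100 = 38.4626%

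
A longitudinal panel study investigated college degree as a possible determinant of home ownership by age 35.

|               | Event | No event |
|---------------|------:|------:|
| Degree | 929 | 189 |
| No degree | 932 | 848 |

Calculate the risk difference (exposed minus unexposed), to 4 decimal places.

0.3074

Cells: a = 929, b = 189, c = 932, d = 848.
Risk in exposed = 929/1118 = 0.830948; risk in unexposed = 932/1780 = 0.523596.
Risk difference = 0.830948 − 0.523596 = 0.307353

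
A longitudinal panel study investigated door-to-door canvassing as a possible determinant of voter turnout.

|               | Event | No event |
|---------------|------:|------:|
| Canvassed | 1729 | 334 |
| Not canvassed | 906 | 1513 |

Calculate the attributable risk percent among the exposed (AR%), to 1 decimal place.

55.3

Cells: a = 1729, b = 334, c = 906, d = 1513.
Risk in exposed = 1729/2063 = 0.83810; risk in unexposed = 906/2419 = 0.37453.
RR = 0.83810/0.37453 = 2.23771
AR% = (RR − 1)/RR × 100 = (2.23771 − 1)/2.23771 × 100 = 55.3114%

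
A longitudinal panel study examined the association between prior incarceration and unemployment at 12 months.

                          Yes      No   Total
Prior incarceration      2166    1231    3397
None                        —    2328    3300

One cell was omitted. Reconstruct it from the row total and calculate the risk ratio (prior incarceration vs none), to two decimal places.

2.16

The missing cell is in the unexposed row: 3300 − 2328 = 972.
So a = 2166, b = 1231, c = 972, d = 2328.
RR = [a/(a+b)] / [c/(c+d)] = (2166/3397) / (972/3300) = 0.63762/0.29455 = 2.16476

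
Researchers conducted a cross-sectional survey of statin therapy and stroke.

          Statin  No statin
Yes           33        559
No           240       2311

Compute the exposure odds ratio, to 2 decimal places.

0.57

Reading the table with exposure as columns: a = 33 (Statin, case), b = 240 (Statin, non-case), c = 559 (No statin, case), d = 2311.
OR = (a·d)/(b·c) = (33 × 2311) / (240 × 559) = 76263 / 134160 = 0.56845
Exposure is associated with lower odds of stroke (OR = 0.57 < 1).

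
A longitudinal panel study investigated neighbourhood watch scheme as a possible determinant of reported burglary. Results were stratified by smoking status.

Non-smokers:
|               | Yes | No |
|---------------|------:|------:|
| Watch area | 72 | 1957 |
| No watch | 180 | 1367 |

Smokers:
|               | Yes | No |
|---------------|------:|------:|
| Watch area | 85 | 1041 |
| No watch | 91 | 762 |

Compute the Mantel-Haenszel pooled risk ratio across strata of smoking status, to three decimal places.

0.440

RR_MH = Σ(aᵢ·n₀ᵢ/nᵢ) / Σ(cᵢ·n₁ᵢ/nᵢ), with n₁ᵢ = aᵢ+bᵢ (exposed), n₀ᵢ = cᵢ+dᵢ (unexposed), nᵢ = n₁ᵢ+n₀ᵢ.
Stratum 1 (Non-smokers): n₁ = 2029, n₀ = 1547, n = 3576; a·n₀/n = 72·1547/3576 = 31.1477; c·n₁/n = 180·2029/3576 = 102.1309
Stratum 2 (Smokers): n₁ = 1126, n₀ = 853, n = 1979; a·n₀/n = 85·853/1979 = 36.6372; c·n₁/n = 91·1126/1979 = 51.7767
RR_MH = (31.1477 + 36.6372) / (102.1309 + 51.7767) = 67.7848 / 153.9075 = 0.44043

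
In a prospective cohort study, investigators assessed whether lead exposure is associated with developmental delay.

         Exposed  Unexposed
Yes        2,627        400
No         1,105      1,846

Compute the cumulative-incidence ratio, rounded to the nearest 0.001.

Reading the table with exposure as columns: a = 2627 (Exposed, case), b = 1105 (Exposed, non-case), c = 400 (Unexposed, case), d = 1846.
Risk in exposed = 2627/3732 = 0.70391; risk in unexposed = 400/2246 = 0.17809.
RR = 0.70391 / 0.17809 = 3.95247
The risk among the exposed is 3.95 times that among the unexposed.

3.952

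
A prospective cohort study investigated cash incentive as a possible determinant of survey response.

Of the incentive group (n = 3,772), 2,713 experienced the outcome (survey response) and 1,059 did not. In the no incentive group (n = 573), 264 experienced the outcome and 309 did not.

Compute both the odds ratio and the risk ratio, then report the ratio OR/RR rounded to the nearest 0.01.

From the description: a = 2713, b = 1059, c = 264, d = 309.
OR = (2713·309)/(1059·264) = 838317/279576 = 2.99853
Risk in exposed = 2713/3772 = 0.71925; risk in unexposed = 264/573 = 0.46073; RR = 1.56109
OR/RR = 2.99853 / 1.56109 = 1.92079
The outcome is not rare, so the OR lies further from 1 than the RR.

1.92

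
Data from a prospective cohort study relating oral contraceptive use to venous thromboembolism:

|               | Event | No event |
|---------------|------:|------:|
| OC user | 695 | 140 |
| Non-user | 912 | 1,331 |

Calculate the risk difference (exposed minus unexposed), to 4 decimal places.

Cells: a = 695, b = 140, c = 912, d = 1331.
Risk in exposed = 695/835 = 0.832335; risk in unexposed = 912/2243 = 0.406598.
Risk difference = 0.832335 − 0.406598 = 0.425737

0.4257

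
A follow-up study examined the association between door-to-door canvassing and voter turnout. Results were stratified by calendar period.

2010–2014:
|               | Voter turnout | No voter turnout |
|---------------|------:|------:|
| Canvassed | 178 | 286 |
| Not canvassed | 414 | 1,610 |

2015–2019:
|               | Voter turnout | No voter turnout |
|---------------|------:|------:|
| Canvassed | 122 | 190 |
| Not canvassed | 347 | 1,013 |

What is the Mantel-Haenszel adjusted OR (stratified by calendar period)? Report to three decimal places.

OR_MH = Σ(aᵢdᵢ/nᵢ) / Σ(bᵢcᵢ/nᵢ), where nᵢ is the stratum total.
Stratum 1 (2010–2014): n = 2488; a·d/n = 178·1610/2488 = 115.1849; b·c/n = 286·414/2488 = 47.5900
Stratum 2 (2015–2019): n = 1672; a·d/n = 122·1013/1672 = 73.9151; b·c/n = 190·347/1672 = 39.4318
OR_MH = (115.1849 + 73.9151) / (47.5900 + 39.4318) = 189.1000 / 87.0219 = 2.17302

2.173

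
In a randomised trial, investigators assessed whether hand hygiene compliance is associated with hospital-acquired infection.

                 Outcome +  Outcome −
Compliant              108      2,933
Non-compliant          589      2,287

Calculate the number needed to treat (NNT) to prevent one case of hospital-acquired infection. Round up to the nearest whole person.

Risk in treated group = 108/3041 = 0.03551; risk in control = 589/2876 = 0.20480.
Absolute risk reduction = 0.20480 − 0.03551 = 0.16928
NNT = 1 / ARR = 1 / 0.16928 = 5.907 → round up → 6

6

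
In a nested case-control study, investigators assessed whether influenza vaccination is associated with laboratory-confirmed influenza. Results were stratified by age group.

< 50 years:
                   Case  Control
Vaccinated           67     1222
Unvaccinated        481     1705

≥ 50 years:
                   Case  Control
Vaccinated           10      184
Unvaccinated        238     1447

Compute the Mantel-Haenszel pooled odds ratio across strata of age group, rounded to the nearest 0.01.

0.21

OR_MH = Σ(aᵢdᵢ/nᵢ) / Σ(bᵢcᵢ/nᵢ), where nᵢ is the stratum total.
Stratum 1 (< 50 years): n = 3475; a·d/n = 67·1705/3475 = 32.8734; b·c/n = 1222·481/3475 = 169.1459
Stratum 2 (≥ 50 years): n = 1879; a·d/n = 10·1447/1879 = 7.7009; b·c/n = 184·238/1879 = 23.3060
OR_MH = (32.8734 + 7.7009) / (169.1459 + 23.3060) = 40.5743 / 192.4519 = 0.21083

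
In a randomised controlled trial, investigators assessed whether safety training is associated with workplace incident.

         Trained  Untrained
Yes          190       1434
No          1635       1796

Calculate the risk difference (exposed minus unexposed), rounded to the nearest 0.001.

Reading the table with exposure as columns: a = 190 (Trained, case), b = 1635 (Trained, non-case), c = 1434 (Untrained, case), d = 1796.
Risk in exposed = 190/1825 = 0.104110; risk in unexposed = 1434/3230 = 0.443963.
Risk difference = 0.104110 − 0.443963 = -0.339853

-0.340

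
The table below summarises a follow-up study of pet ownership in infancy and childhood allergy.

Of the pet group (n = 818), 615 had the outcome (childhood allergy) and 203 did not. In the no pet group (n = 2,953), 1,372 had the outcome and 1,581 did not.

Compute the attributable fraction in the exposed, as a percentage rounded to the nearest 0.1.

From the description: a = 615, b = 203, c = 1372, d = 1581.
Risk in exposed = 615/818 = 0.75183; risk in unexposed = 1372/2953 = 0.46461.
RR = 0.75183/0.46461 = 1.61820
AR% = (RR − 1)/RR × 100 = (1.61820 − 1)/1.61820 × 100 = 38.2028%

38.2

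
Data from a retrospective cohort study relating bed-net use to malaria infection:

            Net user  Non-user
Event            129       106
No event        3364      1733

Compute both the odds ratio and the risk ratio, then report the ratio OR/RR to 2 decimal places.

Reading the table with exposure as columns: a = 129 (Net user, case), b = 3364 (Net user, non-case), c = 106 (Non-user, case), d = 1733.
OR = (129·1733)/(3364·106) = 223557/356584 = 0.62694
Risk in exposed = 129/3493 = 0.03693; risk in unexposed = 106/1839 = 0.05764; RR = 0.64072
OR/RR = 0.62694 / 0.64072 = 0.97850
The outcome is rare in both groups, so OR ≈ RR (ratio near 1).

0.98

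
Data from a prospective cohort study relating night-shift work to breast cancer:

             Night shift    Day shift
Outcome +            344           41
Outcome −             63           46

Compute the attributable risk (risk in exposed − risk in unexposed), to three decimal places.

0.374

Reading the table with exposure as columns: a = 344 (Night shift, case), b = 63 (Night shift, non-case), c = 41 (Day shift, case), d = 46.
Risk in exposed = 344/407 = 0.845209; risk in unexposed = 41/87 = 0.471264.
Risk difference = 0.845209 − 0.471264 = 0.373944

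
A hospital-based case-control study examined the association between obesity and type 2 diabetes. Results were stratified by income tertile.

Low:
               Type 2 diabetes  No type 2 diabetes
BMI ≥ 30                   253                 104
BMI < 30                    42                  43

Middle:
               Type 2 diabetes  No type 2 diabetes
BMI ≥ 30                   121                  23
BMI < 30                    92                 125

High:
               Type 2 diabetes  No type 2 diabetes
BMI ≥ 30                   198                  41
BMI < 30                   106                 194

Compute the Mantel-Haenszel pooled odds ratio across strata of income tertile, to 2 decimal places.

5.79

OR_MH = Σ(aᵢdᵢ/nᵢ) / Σ(bᵢcᵢ/nᵢ), where nᵢ is the stratum total.
Stratum 1 (Low): n = 442; a·d/n = 253·43/442 = 24.6131; b·c/n = 104·42/442 = 9.8824
Stratum 2 (Middle): n = 361; a·d/n = 121·125/361 = 41.8975; b·c/n = 23·92/361 = 5.8615
Stratum 3 (High): n = 539; a·d/n = 198·194/539 = 71.2653; b·c/n = 41·106/539 = 8.0631
OR_MH = (24.6131 + 41.8975 + 71.2653) / (9.8824 + 5.8615 + 8.0631) = 137.7759 / 23.8069 = 5.78722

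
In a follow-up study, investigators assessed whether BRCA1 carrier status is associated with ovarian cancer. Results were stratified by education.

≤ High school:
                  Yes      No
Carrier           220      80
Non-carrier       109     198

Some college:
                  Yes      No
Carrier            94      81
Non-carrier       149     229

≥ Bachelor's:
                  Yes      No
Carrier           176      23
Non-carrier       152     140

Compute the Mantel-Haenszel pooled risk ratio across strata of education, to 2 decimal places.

1.72

RR_MH = Σ(aᵢ·n₀ᵢ/nᵢ) / Σ(cᵢ·n₁ᵢ/nᵢ), with n₁ᵢ = aᵢ+bᵢ (exposed), n₀ᵢ = cᵢ+dᵢ (unexposed), nᵢ = n₁ᵢ+n₀ᵢ.
Stratum 1 (≤ High school): n₁ = 300, n₀ = 307, n = 607; a·n₀/n = 220·307/607 = 111.2685; c·n₁/n = 109·300/607 = 53.8715
Stratum 2 (Some college): n₁ = 175, n₀ = 378, n = 553; a·n₀/n = 94·378/553 = 64.2532; c·n₁/n = 149·175/553 = 47.1519
Stratum 3 (≥ Bachelor's): n₁ = 199, n₀ = 292, n = 491; a·n₀/n = 176·292/491 = 104.6680; c·n₁/n = 152·199/491 = 61.6049
RR_MH = (111.2685 + 64.2532 + 104.6680) / (53.8715 + 47.1519 + 61.6049) = 280.1897 / 162.6283 = 1.72288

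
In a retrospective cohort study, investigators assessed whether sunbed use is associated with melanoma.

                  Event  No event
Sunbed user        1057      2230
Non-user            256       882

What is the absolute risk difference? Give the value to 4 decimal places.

Cells: a = 1057, b = 2230, c = 256, d = 882.
Risk in exposed = 1057/3287 = 0.321570; risk in unexposed = 256/1138 = 0.224956.
Risk difference = 0.321570 − 0.224956 = 0.096614

0.0966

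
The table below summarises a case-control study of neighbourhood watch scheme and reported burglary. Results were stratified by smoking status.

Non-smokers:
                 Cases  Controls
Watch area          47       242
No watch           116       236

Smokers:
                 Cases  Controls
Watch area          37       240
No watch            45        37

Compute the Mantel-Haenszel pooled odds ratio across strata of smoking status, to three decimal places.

OR_MH = Σ(aᵢdᵢ/nᵢ) / Σ(bᵢcᵢ/nᵢ), where nᵢ is the stratum total.
Stratum 1 (Non-smokers): n = 641; a·d/n = 47·236/641 = 17.3042; b·c/n = 242·116/641 = 43.7941
Stratum 2 (Smokers): n = 359; a·d/n = 37·37/359 = 3.8134; b·c/n = 240·45/359 = 30.0836
OR_MH = (17.3042 + 3.8134) / (43.7941 + 30.0836) = 21.1176 / 73.8776 = 0.28585

0.286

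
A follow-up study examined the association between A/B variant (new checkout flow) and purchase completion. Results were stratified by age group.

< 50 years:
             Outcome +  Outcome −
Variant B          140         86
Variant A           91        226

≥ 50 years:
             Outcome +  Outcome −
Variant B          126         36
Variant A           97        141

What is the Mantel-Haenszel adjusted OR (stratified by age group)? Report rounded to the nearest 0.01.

OR_MH = Σ(aᵢdᵢ/nᵢ) / Σ(bᵢcᵢ/nᵢ), where nᵢ is the stratum total.
Stratum 1 (< 50 years): n = 543; a·d/n = 140·226/543 = 58.2689; b·c/n = 86·91/543 = 14.4125
Stratum 2 (≥ 50 years): n = 400; a·d/n = 126·141/400 = 44.4150; b·c/n = 36·97/400 = 8.7300
OR_MH = (58.2689 + 44.4150) / (14.4125 + 8.7300) = 102.6839 / 23.1425 = 4.43702

4.44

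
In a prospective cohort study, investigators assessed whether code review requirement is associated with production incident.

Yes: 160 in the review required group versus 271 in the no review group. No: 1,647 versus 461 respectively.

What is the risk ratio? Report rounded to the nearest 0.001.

0.239

From the description: a = 160, b = 1647, c = 271, d = 461.
Risk in exposed = 160/1807 = 0.08854; risk in unexposed = 271/732 = 0.37022.
RR = 0.08854 / 0.37022 = 0.23917
The risk is 76% lower among the exposed than among the unexposed.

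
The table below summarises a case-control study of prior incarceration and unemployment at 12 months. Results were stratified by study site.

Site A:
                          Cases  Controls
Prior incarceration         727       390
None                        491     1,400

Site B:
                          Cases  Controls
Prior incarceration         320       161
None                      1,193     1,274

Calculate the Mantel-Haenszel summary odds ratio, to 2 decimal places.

OR_MH = Σ(aᵢdᵢ/nᵢ) / Σ(bᵢcᵢ/nᵢ), where nᵢ is the stratum total.
Stratum 1 (Site A): n = 3008; a·d/n = 727·1400/3008 = 338.3644; b·c/n = 390·491/3008 = 63.6602
Stratum 2 (Site B): n = 2948; a·d/n = 320·1274/2948 = 138.2904; b·c/n = 161·1193/2948 = 65.1537
OR_MH = (338.3644 + 138.2904) / (63.6602 + 65.1537) = 476.6547 / 128.8139 = 3.70034

3.70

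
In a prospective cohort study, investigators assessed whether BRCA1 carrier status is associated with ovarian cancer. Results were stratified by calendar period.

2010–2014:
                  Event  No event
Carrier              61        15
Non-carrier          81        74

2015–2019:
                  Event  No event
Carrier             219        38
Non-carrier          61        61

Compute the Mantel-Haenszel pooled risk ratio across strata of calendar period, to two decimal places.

1.64

RR_MH = Σ(aᵢ·n₀ᵢ/nᵢ) / Σ(cᵢ·n₁ᵢ/nᵢ), with n₁ᵢ = aᵢ+bᵢ (exposed), n₀ᵢ = cᵢ+dᵢ (unexposed), nᵢ = n₁ᵢ+n₀ᵢ.
Stratum 1 (2010–2014): n₁ = 76, n₀ = 155, n = 231; a·n₀/n = 61·155/231 = 40.9307; c·n₁/n = 81·76/231 = 26.6494
Stratum 2 (2015–2019): n₁ = 257, n₀ = 122, n = 379; a·n₀/n = 219·122/379 = 70.4960; c·n₁/n = 61·257/379 = 41.3641
RR_MH = (40.9307 + 70.4960) / (26.6494 + 41.3641) = 111.4268 / 68.0135 = 1.63830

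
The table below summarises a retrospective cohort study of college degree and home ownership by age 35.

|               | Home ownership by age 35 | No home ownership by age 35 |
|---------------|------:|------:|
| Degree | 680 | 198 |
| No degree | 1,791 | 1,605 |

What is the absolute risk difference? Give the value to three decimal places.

0.247

Cells: a = 680, b = 198, c = 1791, d = 1605.
Risk in exposed = 680/878 = 0.774487; risk in unexposed = 1791/3396 = 0.527385.
Risk difference = 0.774487 − 0.527385 = 0.247102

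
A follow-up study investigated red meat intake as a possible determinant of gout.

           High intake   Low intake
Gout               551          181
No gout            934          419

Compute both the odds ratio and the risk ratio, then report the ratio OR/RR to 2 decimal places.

Reading the table with exposure as columns: a = 551 (High intake, case), b = 934 (High intake, non-case), c = 181 (Low intake, case), d = 419.
OR = (551·419)/(934·181) = 230869/169054 = 1.36565
Risk in exposed = 551/1485 = 0.37104; risk in unexposed = 181/600 = 0.30167; RR = 1.22998
OR/RR = 1.36565 / 1.22998 = 1.11031
The outcome is not rare, so the OR lies further from 1 than the RR.

1.11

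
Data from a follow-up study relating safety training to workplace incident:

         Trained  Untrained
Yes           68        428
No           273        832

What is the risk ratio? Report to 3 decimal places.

Reading the table with exposure as columns: a = 68 (Trained, case), b = 273 (Trained, non-case), c = 428 (Untrained, case), d = 832.
Risk in exposed = 68/341 = 0.19941; risk in unexposed = 428/1260 = 0.33968.
RR = 0.19941 / 0.33968 = 0.58706
The risk is 41% lower among the exposed than among the unexposed.

0.587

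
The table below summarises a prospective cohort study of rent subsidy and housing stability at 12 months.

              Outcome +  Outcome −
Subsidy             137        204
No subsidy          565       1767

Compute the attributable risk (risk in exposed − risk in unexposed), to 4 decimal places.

0.1595

Cells: a = 137, b = 204, c = 565, d = 1767.
Risk in exposed = 137/341 = 0.401760; risk in unexposed = 565/2332 = 0.242281.
Risk difference = 0.401760 − 0.242281 = 0.159478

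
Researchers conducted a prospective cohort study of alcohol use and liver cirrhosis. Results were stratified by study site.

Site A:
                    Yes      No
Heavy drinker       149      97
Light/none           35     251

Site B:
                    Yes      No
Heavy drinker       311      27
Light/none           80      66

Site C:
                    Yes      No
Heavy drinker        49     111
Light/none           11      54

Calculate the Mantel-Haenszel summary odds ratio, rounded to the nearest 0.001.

7.650

OR_MH = Σ(aᵢdᵢ/nᵢ) / Σ(bᵢcᵢ/nᵢ), where nᵢ is the stratum total.
Stratum 1 (Site A): n = 532; a·d/n = 149·251/532 = 70.2989; b·c/n = 97·35/532 = 6.3816
Stratum 2 (Site B): n = 484; a·d/n = 311·66/484 = 42.4091; b·c/n = 27·80/484 = 4.4628
Stratum 3 (Site C): n = 225; a·d/n = 49·54/225 = 11.7600; b·c/n = 111·11/225 = 5.4267
OR_MH = (70.2989 + 42.4091 + 11.7600) / (6.3816 + 4.4628 + 5.4267) = 124.4680 / 16.2711 = 7.64966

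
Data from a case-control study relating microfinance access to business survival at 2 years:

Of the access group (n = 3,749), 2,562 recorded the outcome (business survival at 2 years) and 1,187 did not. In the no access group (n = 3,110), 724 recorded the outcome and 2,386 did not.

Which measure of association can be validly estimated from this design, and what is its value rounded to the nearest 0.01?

From the description: a = 2562, b = 1187, c = 724, d = 2386.
This is a case-control study: participants were sampled on outcome status, so risks in the source population cannot be estimated directly — relative risk is not valid here. The odds ratio is the appropriate measure.
OR = (a·d)/(b·c) = (2562 × 2386) / (1187 × 724) = 6112932 / 859388 = 7.11312

7.11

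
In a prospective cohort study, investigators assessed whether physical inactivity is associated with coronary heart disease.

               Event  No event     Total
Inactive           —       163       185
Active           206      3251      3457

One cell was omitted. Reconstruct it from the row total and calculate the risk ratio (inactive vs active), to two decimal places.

2.00

The missing cell is in the exposed row: 185 − 163 = 22.
So a = 22, b = 163, c = 206, d = 3251.
RR = [a/(a+b)] / [c/(c+d)] = (22/185) / (206/3457) = 0.11892/0.05959 = 1.99564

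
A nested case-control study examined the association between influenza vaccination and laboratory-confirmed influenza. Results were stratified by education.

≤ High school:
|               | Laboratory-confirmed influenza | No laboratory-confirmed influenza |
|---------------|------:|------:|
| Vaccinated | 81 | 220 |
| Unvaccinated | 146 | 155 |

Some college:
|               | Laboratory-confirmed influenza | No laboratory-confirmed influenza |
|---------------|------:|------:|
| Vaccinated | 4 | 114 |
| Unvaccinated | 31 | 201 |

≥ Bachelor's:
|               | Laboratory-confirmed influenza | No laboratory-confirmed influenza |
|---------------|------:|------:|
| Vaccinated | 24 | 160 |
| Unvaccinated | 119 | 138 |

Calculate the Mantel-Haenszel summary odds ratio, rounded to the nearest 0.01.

OR_MH = Σ(aᵢdᵢ/nᵢ) / Σ(bᵢcᵢ/nᵢ), where nᵢ is the stratum total.
Stratum 1 (≤ High school): n = 602; a·d/n = 81·155/602 = 20.8555; b·c/n = 220·146/602 = 53.3555
Stratum 2 (Some college): n = 350; a·d/n = 4·201/350 = 2.2971; b·c/n = 114·31/350 = 10.0971
Stratum 3 (≥ Bachelor's): n = 441; a·d/n = 24·138/441 = 7.5102; b·c/n = 160·119/441 = 43.1746
OR_MH = (20.8555 + 2.2971 + 7.5102) / (53.3555 + 10.0971 + 43.1746) = 30.6628 / 106.6272 = 0.28757

0.29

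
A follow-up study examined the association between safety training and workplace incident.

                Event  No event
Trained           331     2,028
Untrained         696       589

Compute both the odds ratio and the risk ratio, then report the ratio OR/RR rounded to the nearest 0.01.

0.53

Cells: a = 331, b = 2028, c = 696, d = 589.
OR = (331·589)/(2028·696) = 194959/1411488 = 0.13812
Risk in exposed = 331/2359 = 0.14031; risk in unexposed = 696/1285 = 0.54163; RR = 0.25906
OR/RR = 0.13812 / 0.25906 = 0.53318
The outcome is not rare, so the OR lies further from 1 than the RR.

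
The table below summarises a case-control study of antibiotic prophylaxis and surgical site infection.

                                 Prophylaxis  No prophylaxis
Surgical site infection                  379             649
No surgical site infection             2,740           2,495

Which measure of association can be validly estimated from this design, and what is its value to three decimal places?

0.532

Reading the table with exposure as columns: a = 379 (Prophylaxis, case), b = 2740 (Prophylaxis, non-case), c = 649 (No prophylaxis, case), d = 2495.
This is a case-control study: participants were sampled on outcome status, so risks in the source population cannot be estimated directly — relative risk is not valid here. The odds ratio is the appropriate measure.
OR = (a·d)/(b·c) = (379 × 2495) / (2740 × 649) = 945605 / 1778260 = 0.53176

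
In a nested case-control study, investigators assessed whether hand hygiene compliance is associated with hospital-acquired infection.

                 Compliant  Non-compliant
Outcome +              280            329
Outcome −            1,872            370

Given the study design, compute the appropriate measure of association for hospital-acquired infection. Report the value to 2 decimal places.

Reading the table with exposure as columns: a = 280 (Compliant, case), b = 1872 (Compliant, non-case), c = 329 (Non-compliant, case), d = 370.
This is a nested case-control study: participants were sampled on outcome status, so risks in the source population cannot be estimated directly — relative risk is not valid here. The odds ratio is the appropriate measure.
OR = (a·d)/(b·c) = (280 × 370) / (1872 × 329) = 103600 / 615888 = 0.16821

0.17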